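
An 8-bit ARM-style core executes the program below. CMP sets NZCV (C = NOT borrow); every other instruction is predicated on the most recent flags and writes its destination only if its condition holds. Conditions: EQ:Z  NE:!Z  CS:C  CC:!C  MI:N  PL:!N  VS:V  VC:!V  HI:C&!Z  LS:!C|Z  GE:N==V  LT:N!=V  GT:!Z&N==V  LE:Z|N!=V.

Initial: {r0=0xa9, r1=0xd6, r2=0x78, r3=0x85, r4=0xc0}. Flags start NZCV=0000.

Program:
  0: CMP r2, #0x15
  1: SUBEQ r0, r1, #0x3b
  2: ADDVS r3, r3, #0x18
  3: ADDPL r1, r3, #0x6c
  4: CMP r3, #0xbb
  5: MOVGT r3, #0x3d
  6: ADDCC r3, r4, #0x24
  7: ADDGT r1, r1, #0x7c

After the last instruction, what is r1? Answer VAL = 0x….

0: ✓ CMP  NZCV=0010
1: · SUBEQ
2: · ADDVS
3: ✓ ADDPL  r1←0xf1
4: ✓ CMP  NZCV=1000
5: · MOVGT
6: ✓ ADDCC  r3←0xe4
7: · ADDGT

VAL = 0xf1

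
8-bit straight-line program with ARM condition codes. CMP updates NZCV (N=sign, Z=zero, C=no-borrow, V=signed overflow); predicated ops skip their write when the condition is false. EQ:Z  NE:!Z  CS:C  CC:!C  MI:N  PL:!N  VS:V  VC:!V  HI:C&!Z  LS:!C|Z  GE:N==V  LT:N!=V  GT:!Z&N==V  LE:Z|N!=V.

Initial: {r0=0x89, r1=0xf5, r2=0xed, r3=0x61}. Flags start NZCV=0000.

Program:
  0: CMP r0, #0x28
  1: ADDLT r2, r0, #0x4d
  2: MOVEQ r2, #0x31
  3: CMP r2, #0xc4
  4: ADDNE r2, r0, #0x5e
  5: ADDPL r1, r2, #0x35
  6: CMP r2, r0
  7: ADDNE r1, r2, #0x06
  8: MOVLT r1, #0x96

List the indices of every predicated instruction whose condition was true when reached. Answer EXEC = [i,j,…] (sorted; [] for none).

EXEC = [1,4,5,7]

0: ✓ CMP  NZCV=0011
1: ✓ ADDLT  r2←0xd6
2: · MOVEQ
3: ✓ CMP  NZCV=0010
4: ✓ ADDNE  r2←0xe7
5: ✓ ADDPL  r1←0x1c
6: ✓ CMP  NZCV=0010
7: ✓ ADDNE  r1←0xed
8: · MOVLT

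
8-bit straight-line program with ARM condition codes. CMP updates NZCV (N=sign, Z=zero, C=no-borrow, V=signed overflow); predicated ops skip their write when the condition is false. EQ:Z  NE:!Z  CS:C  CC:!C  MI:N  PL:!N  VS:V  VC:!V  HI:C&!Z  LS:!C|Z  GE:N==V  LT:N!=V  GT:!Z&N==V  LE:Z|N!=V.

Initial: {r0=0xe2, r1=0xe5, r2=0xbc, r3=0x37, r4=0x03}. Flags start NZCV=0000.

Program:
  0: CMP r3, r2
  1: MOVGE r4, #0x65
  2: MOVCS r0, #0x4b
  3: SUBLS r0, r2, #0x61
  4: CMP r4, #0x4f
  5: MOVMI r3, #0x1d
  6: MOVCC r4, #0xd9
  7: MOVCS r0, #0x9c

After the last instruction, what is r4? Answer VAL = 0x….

VAL = 0x65

[0] flags=0000 → (cmp)
[1] flags=0000 GE?T → r4=0x65
[2] flags=0000 CS?F → skip
[3] flags=0000 LS?T → r0=0x5b
[4] flags=0010 → (cmp)
[5] flags=0010 MI?F → skip
[6] flags=0010 CC?F → skip
[7] flags=0010 CS?T → r0=0x9c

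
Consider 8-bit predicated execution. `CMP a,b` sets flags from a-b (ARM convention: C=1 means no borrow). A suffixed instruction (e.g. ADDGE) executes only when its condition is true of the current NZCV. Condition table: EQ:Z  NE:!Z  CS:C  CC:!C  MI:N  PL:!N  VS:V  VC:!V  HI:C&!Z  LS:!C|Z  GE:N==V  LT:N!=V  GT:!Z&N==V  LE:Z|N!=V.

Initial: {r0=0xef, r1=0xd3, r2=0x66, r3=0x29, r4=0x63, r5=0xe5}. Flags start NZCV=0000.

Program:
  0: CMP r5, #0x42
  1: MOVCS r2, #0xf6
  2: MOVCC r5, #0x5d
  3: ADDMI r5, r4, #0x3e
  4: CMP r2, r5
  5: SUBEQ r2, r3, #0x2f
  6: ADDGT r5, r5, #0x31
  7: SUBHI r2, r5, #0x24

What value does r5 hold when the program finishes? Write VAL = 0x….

[0] flags=1010 → (cmp)
[1] flags=1010 CS?T → r2=0xf6
[2] flags=1010 CC?F → skip
[3] flags=1010 MI?T → r5=0xa1
[4] flags=0010 → (cmp)
[5] flags=0010 EQ?F → skip
[6] flags=0010 GT?T → r5=0xd2
[7] flags=0010 HI?T → r2=0xae

VAL = 0xd2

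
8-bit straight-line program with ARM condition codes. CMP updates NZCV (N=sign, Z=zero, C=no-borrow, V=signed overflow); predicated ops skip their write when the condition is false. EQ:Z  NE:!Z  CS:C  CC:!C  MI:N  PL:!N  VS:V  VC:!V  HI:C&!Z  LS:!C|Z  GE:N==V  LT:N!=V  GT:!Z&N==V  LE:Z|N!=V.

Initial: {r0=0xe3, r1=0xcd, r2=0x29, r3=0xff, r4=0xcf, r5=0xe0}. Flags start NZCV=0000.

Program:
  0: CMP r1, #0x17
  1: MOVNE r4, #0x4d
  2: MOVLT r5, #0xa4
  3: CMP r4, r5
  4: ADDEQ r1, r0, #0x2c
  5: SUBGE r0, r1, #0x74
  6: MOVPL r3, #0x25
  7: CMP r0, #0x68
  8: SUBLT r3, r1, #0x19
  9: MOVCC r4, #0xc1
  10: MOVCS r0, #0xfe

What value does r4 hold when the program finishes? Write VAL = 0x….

[0] flags=1010 → (cmp)
[1] flags=1010 NE?T → r4=0x4d
[2] flags=1010 LT?T → r5=0xa4
[3] flags=1001 → (cmp)
[4] flags=1001 EQ?F → skip
[5] flags=1001 GE?T → r0=0x59
[6] flags=1001 PL?F → skip
[7] flags=1000 → (cmp)
[8] flags=1000 LT?T → r3=0xb4
[9] flags=1000 CC?T → r4=0xc1
[10] flags=1000 CS?F → skip

VAL = 0xc1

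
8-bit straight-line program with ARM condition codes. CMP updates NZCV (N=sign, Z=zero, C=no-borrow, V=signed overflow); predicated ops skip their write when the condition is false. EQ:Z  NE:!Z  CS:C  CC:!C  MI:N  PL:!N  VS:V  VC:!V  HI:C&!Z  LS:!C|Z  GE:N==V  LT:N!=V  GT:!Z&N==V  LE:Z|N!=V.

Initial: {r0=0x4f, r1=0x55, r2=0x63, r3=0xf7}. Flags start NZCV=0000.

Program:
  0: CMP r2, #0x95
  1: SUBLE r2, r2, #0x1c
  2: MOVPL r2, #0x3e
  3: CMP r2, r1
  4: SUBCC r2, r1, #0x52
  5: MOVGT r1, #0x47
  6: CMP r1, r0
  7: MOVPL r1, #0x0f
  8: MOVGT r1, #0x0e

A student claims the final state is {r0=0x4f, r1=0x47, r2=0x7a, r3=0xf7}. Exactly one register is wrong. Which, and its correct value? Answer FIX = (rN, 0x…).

FIX = (r2, 0x63)

0: ✓ CMP  NZCV=1001
1: · SUBLE
2: · MOVPL
3: ✓ CMP  NZCV=0010
4: · SUBCC
5: ✓ MOVGT  r1←0x47
6: ✓ CMP  NZCV=1000
7: · MOVPL
8: · MOVGT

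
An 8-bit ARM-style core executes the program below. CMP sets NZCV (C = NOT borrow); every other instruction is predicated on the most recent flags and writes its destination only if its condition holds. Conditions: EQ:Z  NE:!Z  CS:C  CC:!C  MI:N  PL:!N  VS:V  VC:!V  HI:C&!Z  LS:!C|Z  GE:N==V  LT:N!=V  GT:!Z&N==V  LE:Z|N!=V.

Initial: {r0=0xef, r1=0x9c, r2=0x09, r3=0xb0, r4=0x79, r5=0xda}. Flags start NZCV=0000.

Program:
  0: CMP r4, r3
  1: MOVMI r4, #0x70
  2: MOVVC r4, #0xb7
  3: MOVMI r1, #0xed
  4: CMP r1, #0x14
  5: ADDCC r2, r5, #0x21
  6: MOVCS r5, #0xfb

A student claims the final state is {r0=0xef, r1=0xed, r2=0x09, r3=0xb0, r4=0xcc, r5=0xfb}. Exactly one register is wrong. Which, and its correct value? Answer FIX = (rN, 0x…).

0: ✓ CMP  NZCV=1001
1: ✓ MOVMI  r4←0x70
2: · MOVVC
3: ✓ MOVMI  r1←0xed
4: ✓ CMP  NZCV=1010
5: · ADDCC
6: ✓ MOVCS  r5←0xfb

FIX = (r4, 0x70)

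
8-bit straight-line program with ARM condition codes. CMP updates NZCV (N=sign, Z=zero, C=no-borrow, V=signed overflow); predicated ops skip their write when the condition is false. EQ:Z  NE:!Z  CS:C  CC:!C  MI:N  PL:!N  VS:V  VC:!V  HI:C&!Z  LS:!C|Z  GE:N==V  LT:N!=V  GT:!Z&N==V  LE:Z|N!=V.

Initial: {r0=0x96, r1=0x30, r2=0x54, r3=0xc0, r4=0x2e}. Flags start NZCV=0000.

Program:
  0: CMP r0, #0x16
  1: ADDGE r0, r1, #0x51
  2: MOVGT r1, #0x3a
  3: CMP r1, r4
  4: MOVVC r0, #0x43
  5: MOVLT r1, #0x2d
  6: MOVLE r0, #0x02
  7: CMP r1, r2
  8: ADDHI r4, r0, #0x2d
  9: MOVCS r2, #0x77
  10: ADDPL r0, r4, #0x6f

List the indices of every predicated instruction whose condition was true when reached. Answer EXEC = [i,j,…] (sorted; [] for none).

0: ✓ CMP  NZCV=1010
1: · ADDGE
2: · MOVGT
3: ✓ CMP  NZCV=0010
4: ✓ MOVVC  r0←0x43
5: · MOVLT
6: · MOVLE
7: ✓ CMP  NZCV=1000
8: · ADDHI
9: · MOVCS
10: · ADDPL

EXEC = [4]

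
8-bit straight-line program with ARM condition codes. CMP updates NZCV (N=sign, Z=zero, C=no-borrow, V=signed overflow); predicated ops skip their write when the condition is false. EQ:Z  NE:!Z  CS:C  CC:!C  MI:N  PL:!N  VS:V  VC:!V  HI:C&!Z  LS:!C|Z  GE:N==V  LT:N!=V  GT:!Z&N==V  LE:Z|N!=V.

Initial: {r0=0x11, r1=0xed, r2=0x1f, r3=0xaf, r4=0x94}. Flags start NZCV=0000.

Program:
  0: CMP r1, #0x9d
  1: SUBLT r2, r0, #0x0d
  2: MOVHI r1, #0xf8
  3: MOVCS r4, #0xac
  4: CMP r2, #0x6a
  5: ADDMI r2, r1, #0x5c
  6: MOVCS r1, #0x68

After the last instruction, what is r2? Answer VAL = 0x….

[0] flags=0010 → (cmp)
[1] flags=0010 LT?F → skip
[2] flags=0010 HI?T → r1=0xf8
[3] flags=0010 CS?T → r4=0xac
[4] flags=1000 → (cmp)
[5] flags=1000 MI?T → r2=0x54
[6] flags=1000 CS?F → skip

VAL = 0x54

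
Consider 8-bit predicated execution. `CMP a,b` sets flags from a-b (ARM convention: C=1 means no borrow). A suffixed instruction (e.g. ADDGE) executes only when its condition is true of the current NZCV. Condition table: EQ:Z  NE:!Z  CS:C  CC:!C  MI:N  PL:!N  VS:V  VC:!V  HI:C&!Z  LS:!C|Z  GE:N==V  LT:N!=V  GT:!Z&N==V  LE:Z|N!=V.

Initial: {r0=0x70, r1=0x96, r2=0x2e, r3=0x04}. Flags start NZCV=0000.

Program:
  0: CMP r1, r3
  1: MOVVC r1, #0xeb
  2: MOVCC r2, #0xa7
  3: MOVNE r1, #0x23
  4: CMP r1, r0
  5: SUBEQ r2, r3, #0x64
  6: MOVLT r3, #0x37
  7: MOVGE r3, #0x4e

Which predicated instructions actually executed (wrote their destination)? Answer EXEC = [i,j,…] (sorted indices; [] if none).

[0] flags=1010 → (cmp)
[1] flags=1010 VC?T → r1=0xeb
[2] flags=1010 CC?F → skip
[3] flags=1010 NE?T → r1=0x23
[4] flags=1000 → (cmp)
[5] flags=1000 EQ?F → skip
[6] flags=1000 LT?T → r3=0x37
[7] flags=1000 GE?F → skip

EXEC = [1,3,6]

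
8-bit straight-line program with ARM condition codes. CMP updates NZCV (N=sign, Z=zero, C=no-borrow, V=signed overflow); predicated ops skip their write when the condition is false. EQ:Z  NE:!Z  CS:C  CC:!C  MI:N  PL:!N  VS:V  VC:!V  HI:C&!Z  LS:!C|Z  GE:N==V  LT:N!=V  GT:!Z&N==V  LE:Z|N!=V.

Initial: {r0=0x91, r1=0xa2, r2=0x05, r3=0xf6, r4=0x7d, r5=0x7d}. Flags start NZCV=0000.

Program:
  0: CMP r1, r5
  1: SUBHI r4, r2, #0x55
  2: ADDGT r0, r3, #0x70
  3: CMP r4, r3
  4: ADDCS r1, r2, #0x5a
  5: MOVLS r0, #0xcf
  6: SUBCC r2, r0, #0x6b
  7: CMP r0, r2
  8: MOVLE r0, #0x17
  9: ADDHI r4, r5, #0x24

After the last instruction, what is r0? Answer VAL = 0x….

0: ✓ CMP  NZCV=0011
1: ✓ SUBHI  r4←0xb0
2: · ADDGT
3: ✓ CMP  NZCV=1000
4: · ADDCS
5: ✓ MOVLS  r0←0xcf
6: ✓ SUBCC  r2←0x64
7: ✓ CMP  NZCV=0011
8: ✓ MOVLE  r0←0x17
9: ✓ ADDHI  r4←0xa1

VAL = 0x17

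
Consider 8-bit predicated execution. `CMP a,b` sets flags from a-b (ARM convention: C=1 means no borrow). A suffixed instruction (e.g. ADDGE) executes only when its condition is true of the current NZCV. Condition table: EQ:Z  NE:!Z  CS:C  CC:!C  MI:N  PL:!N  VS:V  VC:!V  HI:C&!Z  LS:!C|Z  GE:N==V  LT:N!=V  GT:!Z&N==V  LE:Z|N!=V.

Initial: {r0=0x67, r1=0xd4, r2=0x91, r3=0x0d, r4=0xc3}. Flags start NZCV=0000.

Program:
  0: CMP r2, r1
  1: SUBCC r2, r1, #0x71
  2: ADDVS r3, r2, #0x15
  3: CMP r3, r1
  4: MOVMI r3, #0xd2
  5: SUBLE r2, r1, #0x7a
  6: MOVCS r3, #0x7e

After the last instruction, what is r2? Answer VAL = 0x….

VAL = 0x63

0: ✓ CMP  NZCV=1000
1: ✓ SUBCC  r2←0x63
2: · ADDVS
3: ✓ CMP  NZCV=0000
4: · MOVMI
5: · SUBLE
6: · MOVCS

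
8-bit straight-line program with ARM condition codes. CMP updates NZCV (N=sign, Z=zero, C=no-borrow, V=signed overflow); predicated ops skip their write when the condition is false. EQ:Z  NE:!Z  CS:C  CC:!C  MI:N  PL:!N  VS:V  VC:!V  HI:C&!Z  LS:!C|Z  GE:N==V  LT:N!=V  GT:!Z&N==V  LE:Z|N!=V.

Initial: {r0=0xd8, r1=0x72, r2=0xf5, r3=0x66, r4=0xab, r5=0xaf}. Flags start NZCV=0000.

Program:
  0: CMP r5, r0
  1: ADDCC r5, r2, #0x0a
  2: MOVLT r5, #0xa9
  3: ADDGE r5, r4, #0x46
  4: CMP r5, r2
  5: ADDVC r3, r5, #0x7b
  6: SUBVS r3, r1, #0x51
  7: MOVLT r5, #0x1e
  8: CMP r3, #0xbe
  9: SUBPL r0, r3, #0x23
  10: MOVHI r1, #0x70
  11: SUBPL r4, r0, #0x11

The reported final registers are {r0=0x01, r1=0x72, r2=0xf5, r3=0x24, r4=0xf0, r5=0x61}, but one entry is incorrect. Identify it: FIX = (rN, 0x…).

[0] flags=1000 → (cmp)
[1] flags=1000 CC?T → r5=0xff
[2] flags=1000 LT?T → r5=0xa9
[3] flags=1000 GE?F → skip
[4] flags=1000 → (cmp)
[5] flags=1000 VC?T → r3=0x24
[6] flags=1000 VS?F → skip
[7] flags=1000 LT?T → r5=0x1e
[8] flags=0000 → (cmp)
[9] flags=0000 PL?T → r0=0x01
[10] flags=0000 HI?F → skip
[11] flags=0000 PL?T → r4=0xf0

FIX = (r5, 0x1e)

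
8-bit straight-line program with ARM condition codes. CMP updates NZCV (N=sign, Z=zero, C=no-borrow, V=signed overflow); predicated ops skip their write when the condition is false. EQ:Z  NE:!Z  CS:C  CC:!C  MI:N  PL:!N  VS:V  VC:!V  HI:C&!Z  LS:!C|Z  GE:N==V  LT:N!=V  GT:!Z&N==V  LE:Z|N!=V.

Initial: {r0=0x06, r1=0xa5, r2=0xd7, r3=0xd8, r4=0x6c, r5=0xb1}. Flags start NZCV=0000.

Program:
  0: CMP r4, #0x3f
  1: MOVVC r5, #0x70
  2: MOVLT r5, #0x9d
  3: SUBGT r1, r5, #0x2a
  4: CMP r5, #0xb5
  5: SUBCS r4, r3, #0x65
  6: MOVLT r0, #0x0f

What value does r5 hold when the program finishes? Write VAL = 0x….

0: ✓ CMP  NZCV=0010
1: ✓ MOVVC  r5←0x70
2: · MOVLT
3: ✓ SUBGT  r1←0x46
4: ✓ CMP  NZCV=1001
5: · SUBCS
6: · MOVLT

VAL = 0x70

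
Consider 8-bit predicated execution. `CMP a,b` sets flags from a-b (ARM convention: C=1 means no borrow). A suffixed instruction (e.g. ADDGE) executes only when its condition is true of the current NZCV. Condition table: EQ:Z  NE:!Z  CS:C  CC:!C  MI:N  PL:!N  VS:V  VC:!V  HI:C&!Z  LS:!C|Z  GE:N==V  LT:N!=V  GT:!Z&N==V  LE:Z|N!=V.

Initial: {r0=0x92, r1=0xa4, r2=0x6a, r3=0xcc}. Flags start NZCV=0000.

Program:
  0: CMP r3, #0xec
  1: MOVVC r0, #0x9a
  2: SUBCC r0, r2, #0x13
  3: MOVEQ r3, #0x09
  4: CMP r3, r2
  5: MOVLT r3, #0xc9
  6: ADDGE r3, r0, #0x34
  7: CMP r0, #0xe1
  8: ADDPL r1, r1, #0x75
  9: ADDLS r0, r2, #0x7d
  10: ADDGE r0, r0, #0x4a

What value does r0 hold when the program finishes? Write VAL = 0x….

VAL = 0x31

0: ✓ CMP  NZCV=1000
1: ✓ MOVVC  r0←0x9a
2: ✓ SUBCC  r0←0x57
3: · MOVEQ
4: ✓ CMP  NZCV=0011
5: ✓ MOVLT  r3←0xc9
6: · ADDGE
7: ✓ CMP  NZCV=0000
8: ✓ ADDPL  r1←0x19
9: ✓ ADDLS  r0←0xe7
10: ✓ ADDGE  r0←0x31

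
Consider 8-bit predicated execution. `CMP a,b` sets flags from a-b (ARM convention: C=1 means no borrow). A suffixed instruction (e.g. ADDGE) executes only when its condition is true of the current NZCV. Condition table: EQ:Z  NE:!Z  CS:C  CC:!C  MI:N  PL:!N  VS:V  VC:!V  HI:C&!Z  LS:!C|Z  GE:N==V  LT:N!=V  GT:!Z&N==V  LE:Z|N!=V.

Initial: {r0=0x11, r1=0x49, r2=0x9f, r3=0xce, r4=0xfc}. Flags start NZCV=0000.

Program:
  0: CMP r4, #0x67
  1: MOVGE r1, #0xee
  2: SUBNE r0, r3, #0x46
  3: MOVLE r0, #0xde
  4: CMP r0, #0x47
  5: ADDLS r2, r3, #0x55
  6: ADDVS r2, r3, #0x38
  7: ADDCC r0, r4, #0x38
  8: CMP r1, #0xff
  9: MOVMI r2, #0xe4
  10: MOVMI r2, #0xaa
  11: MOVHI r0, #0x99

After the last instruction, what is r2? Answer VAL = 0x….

VAL = 0x9f

[0] flags=1010 → (cmp)
[1] flags=1010 GE?F → skip
[2] flags=1010 NE?T → r0=0x88
[3] flags=1010 LE?T → r0=0xde
[4] flags=1010 → (cmp)
[5] flags=1010 LS?F → skip
[6] flags=1010 VS?F → skip
[7] flags=1010 CC?F → skip
[8] flags=0000 → (cmp)
[9] flags=0000 MI?F → skip
[10] flags=0000 MI?F → skip
[11] flags=0000 HI?F → skip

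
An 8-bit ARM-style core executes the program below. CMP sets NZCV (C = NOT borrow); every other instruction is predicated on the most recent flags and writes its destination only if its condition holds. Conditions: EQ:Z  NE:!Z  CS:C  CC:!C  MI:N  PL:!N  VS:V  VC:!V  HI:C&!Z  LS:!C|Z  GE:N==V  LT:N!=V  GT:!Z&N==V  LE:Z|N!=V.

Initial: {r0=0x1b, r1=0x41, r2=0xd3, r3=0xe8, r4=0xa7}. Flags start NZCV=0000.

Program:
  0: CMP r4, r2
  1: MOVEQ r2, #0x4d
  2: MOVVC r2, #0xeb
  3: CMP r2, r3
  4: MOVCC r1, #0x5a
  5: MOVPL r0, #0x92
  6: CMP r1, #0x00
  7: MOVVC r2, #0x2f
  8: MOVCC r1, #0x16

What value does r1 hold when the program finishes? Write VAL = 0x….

VAL = 0x41

0: ✓ CMP  NZCV=1000
1: · MOVEQ
2: ✓ MOVVC  r2←0xeb
3: ✓ CMP  NZCV=0010
4: · MOVCC
5: ✓ MOVPL  r0←0x92
6: ✓ CMP  NZCV=0010
7: ✓ MOVVC  r2←0x2f
8: · MOVCC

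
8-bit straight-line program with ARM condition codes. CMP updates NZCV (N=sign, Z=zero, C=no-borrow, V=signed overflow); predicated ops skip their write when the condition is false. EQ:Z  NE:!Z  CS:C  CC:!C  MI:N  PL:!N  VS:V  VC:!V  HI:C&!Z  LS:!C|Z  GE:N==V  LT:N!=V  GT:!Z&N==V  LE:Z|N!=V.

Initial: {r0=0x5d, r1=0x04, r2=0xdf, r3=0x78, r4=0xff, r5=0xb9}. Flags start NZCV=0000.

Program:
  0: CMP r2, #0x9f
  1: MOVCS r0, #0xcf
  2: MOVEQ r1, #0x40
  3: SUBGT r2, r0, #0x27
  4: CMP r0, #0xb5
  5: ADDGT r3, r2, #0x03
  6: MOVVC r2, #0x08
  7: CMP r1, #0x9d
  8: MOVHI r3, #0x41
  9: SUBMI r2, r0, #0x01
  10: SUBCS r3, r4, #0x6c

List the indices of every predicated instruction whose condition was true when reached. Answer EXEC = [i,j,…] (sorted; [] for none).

[0] flags=0010 → (cmp)
[1] flags=0010 CS?T → r0=0xcf
[2] flags=0010 EQ?F → skip
[3] flags=0010 GT?T → r2=0xa8
[4] flags=0010 → (cmp)
[5] flags=0010 GT?T → r3=0xab
[6] flags=0010 VC?T → r2=0x08
[7] flags=0000 → (cmp)
[8] flags=0000 HI?F → skip
[9] flags=0000 MI?F → skip
[10] flags=0000 CS?F → skip

EXEC = [1,3,5,6]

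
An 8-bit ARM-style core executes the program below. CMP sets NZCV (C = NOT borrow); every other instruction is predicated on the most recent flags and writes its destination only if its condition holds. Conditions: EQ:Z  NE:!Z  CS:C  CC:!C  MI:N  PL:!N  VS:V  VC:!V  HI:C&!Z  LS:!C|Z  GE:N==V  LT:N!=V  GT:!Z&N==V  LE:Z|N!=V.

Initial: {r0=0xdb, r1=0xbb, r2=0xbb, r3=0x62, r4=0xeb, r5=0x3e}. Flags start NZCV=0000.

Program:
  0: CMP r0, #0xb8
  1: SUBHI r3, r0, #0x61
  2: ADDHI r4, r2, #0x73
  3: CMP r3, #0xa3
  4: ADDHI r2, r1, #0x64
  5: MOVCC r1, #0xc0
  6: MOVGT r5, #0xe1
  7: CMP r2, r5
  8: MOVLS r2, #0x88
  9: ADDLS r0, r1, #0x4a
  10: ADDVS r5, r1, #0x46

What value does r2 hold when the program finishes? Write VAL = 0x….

VAL = 0x88

0: ✓ CMP  NZCV=0010
1: ✓ SUBHI  r3←0x7a
2: ✓ ADDHI  r4←0x2e
3: ✓ CMP  NZCV=1001
4: · ADDHI
5: ✓ MOVCC  r1←0xc0
6: ✓ MOVGT  r5←0xe1
7: ✓ CMP  NZCV=1000
8: ✓ MOVLS  r2←0x88
9: ✓ ADDLS  r0←0x0a
10: · ADDVS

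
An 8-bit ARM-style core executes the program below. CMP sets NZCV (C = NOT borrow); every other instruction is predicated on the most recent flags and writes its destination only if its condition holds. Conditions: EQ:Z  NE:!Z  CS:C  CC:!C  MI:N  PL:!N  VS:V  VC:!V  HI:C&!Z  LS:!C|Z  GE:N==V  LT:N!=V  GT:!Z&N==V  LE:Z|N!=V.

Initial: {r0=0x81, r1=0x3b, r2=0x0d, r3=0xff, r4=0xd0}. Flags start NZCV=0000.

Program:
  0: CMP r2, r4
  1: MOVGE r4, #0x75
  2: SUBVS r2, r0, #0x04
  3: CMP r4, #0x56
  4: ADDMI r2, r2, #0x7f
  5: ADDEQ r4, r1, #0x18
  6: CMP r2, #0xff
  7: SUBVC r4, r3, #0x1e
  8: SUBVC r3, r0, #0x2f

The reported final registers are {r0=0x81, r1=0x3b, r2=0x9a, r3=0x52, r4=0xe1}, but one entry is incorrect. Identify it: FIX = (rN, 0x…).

[0] flags=0000 → (cmp)
[1] flags=0000 GE?T → r4=0x75
[2] flags=0000 VS?F → skip
[3] flags=0010 → (cmp)
[4] flags=0010 MI?F → skip
[5] flags=0010 EQ?F → skip
[6] flags=0000 → (cmp)
[7] flags=0000 VC?T → r4=0xe1
[8] flags=0000 VC?T → r3=0x52

FIX = (r2, 0x0d)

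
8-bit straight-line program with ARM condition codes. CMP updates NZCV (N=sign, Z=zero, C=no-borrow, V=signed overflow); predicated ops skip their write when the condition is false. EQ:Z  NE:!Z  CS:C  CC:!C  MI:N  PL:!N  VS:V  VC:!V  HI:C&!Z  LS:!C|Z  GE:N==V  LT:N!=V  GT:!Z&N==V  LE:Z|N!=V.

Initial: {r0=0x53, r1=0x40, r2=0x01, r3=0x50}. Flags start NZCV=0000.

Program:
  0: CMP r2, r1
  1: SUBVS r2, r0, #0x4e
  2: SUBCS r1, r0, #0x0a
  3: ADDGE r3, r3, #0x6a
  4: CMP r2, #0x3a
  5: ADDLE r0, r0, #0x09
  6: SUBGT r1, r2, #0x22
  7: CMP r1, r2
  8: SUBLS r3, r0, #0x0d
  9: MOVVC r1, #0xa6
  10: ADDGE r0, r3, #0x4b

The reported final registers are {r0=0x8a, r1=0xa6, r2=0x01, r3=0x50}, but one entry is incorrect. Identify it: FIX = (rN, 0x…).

FIX = (r0, 0x9b)

0: ✓ CMP  NZCV=1000
1: · SUBVS
2: · SUBCS
3: · ADDGE
4: ✓ CMP  NZCV=1000
5: ✓ ADDLE  r0←0x5c
6: · SUBGT
7: ✓ CMP  NZCV=0010
8: · SUBLS
9: ✓ MOVVC  r1←0xa6
10: ✓ ADDGE  r0←0x9b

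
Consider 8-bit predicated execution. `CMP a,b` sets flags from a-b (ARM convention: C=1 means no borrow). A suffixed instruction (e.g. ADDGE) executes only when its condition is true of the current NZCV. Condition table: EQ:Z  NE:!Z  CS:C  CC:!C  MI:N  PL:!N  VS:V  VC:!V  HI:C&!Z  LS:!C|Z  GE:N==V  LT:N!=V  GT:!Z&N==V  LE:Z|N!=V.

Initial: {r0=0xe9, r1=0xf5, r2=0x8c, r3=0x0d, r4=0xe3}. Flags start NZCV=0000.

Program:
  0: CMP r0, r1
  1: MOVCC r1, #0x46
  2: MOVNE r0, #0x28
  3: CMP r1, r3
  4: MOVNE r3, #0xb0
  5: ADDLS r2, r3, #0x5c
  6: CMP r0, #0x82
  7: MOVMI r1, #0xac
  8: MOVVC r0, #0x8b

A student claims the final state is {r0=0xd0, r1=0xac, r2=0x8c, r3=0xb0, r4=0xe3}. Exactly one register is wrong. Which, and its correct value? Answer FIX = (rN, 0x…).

0: ✓ CMP  NZCV=1000
1: ✓ MOVCC  r1←0x46
2: ✓ MOVNE  r0←0x28
3: ✓ CMP  NZCV=0010
4: ✓ MOVNE  r3←0xb0
5: · ADDLS
6: ✓ CMP  NZCV=1001
7: ✓ MOVMI  r1←0xac
8: · MOVVC

FIX = (r0, 0x28)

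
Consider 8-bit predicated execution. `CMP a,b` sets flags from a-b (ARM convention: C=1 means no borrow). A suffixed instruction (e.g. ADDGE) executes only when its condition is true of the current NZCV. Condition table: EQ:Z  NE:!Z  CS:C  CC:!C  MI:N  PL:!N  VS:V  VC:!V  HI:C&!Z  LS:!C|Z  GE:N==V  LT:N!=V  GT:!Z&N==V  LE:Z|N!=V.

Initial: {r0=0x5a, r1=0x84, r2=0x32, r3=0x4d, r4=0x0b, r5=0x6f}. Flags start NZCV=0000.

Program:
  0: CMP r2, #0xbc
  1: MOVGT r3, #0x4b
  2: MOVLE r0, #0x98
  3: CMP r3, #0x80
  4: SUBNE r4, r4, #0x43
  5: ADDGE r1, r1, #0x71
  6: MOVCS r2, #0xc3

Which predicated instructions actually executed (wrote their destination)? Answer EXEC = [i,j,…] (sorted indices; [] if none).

EXEC = [1,4,5]

[0] flags=0000 → (cmp)
[1] flags=0000 GT?T → r3=0x4b
[2] flags=0000 LE?F → skip
[3] flags=1001 → (cmp)
[4] flags=1001 NE?T → r4=0xc8
[5] flags=1001 GE?T → r1=0xf5
[6] flags=1001 CS?F → skip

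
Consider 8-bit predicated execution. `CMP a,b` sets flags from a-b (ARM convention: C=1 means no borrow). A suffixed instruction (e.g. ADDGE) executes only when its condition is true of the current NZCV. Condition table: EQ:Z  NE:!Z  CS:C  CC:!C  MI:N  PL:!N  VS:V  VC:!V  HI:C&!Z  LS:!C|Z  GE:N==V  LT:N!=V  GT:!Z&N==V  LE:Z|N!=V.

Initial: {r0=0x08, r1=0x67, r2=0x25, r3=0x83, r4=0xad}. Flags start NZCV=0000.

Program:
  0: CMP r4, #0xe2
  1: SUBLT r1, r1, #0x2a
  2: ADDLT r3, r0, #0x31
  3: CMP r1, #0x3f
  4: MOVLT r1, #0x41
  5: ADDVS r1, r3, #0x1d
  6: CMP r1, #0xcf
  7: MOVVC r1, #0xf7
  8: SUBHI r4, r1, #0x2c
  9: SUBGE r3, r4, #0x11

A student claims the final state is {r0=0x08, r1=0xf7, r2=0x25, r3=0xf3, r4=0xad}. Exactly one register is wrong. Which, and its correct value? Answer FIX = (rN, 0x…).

[0] flags=1000 → (cmp)
[1] flags=1000 LT?T → r1=0x3d
[2] flags=1000 LT?T → r3=0x39
[3] flags=1000 → (cmp)
[4] flags=1000 LT?T → r1=0x41
[5] flags=1000 VS?F → skip
[6] flags=0000 → (cmp)
[7] flags=0000 VC?T → r1=0xf7
[8] flags=0000 HI?F → skip
[9] flags=0000 GE?T → r3=0x9c

FIX = (r3, 0x9c)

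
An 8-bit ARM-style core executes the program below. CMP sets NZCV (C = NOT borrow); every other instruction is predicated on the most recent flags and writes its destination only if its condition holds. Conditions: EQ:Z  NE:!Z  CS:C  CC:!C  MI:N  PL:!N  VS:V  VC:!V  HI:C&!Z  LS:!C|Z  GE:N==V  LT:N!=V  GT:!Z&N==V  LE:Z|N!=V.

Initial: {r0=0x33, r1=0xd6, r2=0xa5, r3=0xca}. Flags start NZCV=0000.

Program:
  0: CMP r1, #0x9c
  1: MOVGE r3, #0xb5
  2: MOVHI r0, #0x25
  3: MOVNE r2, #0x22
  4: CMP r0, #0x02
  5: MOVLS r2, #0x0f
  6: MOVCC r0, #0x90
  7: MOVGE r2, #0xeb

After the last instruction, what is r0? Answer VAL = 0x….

VAL = 0x25

[0] flags=0010 → (cmp)
[1] flags=0010 GE?T → r3=0xb5
[2] flags=0010 HI?T → r0=0x25
[3] flags=0010 NE?T → r2=0x22
[4] flags=0010 → (cmp)
[5] flags=0010 LS?F → skip
[6] flags=0010 CC?F → skip
[7] flags=0010 GE?T → r2=0xeb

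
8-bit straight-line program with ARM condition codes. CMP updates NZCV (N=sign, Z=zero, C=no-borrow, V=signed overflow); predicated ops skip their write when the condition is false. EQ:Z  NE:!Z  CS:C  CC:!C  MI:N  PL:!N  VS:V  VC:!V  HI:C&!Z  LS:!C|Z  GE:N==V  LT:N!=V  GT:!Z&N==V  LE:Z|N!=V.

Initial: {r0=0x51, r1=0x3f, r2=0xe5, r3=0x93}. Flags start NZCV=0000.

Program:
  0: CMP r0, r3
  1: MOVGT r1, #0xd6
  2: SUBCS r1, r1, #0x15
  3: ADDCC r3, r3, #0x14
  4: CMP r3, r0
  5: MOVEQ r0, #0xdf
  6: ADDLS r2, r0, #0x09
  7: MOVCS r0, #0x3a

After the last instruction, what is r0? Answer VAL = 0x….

VAL = 0x3a

[0] flags=1001 → (cmp)
[1] flags=1001 GT?T → r1=0xd6
[2] flags=1001 CS?F → skip
[3] flags=1001 CC?T → r3=0xa7
[4] flags=0011 → (cmp)
[5] flags=0011 EQ?F → skip
[6] flags=0011 LS?F → skip
[7] flags=0011 CS?T → r0=0x3a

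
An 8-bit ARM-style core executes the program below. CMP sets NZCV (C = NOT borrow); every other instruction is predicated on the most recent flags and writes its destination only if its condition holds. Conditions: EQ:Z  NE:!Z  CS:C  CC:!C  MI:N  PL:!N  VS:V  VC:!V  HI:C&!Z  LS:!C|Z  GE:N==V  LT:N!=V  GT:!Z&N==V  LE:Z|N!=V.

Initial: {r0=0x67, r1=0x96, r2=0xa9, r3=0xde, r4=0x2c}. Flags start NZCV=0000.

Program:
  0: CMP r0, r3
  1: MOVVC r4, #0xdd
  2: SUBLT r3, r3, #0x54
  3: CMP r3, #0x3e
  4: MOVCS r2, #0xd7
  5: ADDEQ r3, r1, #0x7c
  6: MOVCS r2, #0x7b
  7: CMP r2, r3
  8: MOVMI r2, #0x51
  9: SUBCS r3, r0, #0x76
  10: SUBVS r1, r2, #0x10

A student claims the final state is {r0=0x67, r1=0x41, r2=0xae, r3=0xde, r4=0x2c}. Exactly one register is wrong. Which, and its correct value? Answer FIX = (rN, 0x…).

FIX = (r2, 0x51)

0: ✓ CMP  NZCV=1001
1: · MOVVC
2: · SUBLT
3: ✓ CMP  NZCV=1010
4: ✓ MOVCS  r2←0xd7
5: · ADDEQ
6: ✓ MOVCS  r2←0x7b
7: ✓ CMP  NZCV=1001
8: ✓ MOVMI  r2←0x51
9: · SUBCS
10: ✓ SUBVS  r1←0x41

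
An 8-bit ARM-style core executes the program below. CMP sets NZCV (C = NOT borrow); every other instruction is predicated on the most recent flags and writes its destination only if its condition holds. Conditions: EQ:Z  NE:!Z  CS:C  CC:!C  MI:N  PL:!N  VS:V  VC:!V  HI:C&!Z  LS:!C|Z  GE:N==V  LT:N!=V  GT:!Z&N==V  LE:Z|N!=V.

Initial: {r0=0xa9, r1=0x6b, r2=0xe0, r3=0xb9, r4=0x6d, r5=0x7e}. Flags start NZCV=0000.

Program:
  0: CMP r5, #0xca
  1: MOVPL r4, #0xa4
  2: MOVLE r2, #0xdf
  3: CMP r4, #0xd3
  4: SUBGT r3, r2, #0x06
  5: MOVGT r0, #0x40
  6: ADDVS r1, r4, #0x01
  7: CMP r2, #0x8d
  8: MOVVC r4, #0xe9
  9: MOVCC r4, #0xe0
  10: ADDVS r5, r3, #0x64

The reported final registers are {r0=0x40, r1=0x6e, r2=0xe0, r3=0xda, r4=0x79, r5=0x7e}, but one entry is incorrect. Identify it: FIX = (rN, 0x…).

0: ✓ CMP  NZCV=1001
1: · MOVPL
2: · MOVLE
3: ✓ CMP  NZCV=1001
4: ✓ SUBGT  r3←0xda
5: ✓ MOVGT  r0←0x40
6: ✓ ADDVS  r1←0x6e
7: ✓ CMP  NZCV=0010
8: ✓ MOVVC  r4←0xe9
9: · MOVCC
10: · ADDVS

FIX = (r4, 0xe9)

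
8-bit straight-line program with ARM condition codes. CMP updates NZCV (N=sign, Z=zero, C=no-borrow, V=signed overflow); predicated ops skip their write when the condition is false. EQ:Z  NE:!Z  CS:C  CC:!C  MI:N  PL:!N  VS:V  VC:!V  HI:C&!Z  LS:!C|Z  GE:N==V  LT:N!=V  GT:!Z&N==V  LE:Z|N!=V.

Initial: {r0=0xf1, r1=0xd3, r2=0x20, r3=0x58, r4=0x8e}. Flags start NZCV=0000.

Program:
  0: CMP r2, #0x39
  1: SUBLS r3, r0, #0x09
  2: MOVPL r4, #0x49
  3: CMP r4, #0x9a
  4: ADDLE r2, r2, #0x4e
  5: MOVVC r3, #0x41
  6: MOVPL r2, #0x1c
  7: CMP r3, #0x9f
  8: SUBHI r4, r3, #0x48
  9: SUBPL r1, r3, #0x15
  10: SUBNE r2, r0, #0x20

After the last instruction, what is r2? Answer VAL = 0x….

[0] flags=1000 → (cmp)
[1] flags=1000 LS?T → r3=0xe8
[2] flags=1000 PL?F → skip
[3] flags=1000 → (cmp)
[4] flags=1000 LE?T → r2=0x6e
[5] flags=1000 VC?T → r3=0x41
[6] flags=1000 PL?F → skip
[7] flags=1001 → (cmp)
[8] flags=1001 HI?F → skip
[9] flags=1001 PL?F → skip
[10] flags=1001 NE?T → r2=0xd1

VAL = 0xd1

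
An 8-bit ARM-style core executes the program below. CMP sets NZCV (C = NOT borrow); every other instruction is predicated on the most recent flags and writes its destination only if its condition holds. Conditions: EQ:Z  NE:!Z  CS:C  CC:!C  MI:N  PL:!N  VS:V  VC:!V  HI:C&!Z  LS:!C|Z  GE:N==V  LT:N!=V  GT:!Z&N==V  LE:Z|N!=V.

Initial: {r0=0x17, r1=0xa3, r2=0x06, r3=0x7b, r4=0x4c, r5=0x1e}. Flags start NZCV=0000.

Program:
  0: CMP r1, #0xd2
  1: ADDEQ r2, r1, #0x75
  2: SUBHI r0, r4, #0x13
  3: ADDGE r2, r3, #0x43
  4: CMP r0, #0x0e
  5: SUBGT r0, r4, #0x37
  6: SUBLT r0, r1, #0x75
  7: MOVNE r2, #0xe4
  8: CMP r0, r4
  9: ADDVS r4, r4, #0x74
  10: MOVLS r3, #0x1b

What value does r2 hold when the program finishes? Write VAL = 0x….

0: ✓ CMP  NZCV=1000
1: · ADDEQ
2: · SUBHI
3: · ADDGE
4: ✓ CMP  NZCV=0010
5: ✓ SUBGT  r0←0x15
6: · SUBLT
7: ✓ MOVNE  r2←0xe4
8: ✓ CMP  NZCV=1000
9: · ADDVS
10: ✓ MOVLS  r3←0x1b

VAL = 0xe4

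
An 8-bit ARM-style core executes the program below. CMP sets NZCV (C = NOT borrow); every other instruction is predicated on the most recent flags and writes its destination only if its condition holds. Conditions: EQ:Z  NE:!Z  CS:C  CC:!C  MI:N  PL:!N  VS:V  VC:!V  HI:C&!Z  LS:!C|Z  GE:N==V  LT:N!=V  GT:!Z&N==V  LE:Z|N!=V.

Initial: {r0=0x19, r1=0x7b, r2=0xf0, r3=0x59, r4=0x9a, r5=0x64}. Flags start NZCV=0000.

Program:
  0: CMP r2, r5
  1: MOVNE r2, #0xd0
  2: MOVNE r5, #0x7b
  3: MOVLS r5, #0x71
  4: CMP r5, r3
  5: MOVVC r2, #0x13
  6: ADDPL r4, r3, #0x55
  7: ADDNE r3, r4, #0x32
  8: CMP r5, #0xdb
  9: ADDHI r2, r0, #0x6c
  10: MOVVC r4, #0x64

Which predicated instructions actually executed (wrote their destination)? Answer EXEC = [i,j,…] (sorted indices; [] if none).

EXEC = [1,2,5,6,7]

0: ✓ CMP  NZCV=1010
1: ✓ MOVNE  r2←0xd0
2: ✓ MOVNE  r5←0x7b
3: · MOVLS
4: ✓ CMP  NZCV=0010
5: ✓ MOVVC  r2←0x13
6: ✓ ADDPL  r4←0xae
7: ✓ ADDNE  r3←0xe0
8: ✓ CMP  NZCV=1001
9: · ADDHI
10: · MOVVC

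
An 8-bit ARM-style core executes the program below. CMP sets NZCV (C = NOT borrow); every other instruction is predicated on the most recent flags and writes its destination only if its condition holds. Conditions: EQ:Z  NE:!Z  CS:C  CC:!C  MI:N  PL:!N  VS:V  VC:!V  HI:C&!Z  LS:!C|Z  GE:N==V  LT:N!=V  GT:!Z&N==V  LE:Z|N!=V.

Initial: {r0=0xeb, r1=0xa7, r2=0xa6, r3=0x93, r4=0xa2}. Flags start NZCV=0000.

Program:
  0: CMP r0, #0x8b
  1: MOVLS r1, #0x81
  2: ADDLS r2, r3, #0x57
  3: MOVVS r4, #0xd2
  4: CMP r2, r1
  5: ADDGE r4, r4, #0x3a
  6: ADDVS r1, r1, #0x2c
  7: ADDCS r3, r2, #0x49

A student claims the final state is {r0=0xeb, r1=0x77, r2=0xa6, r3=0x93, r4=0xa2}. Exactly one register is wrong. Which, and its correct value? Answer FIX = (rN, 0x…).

[0] flags=0010 → (cmp)
[1] flags=0010 LS?F → skip
[2] flags=0010 LS?F → skip
[3] flags=0010 VS?F → skip
[4] flags=1000 → (cmp)
[5] flags=1000 GE?F → skip
[6] flags=1000 VS?F → skip
[7] flags=1000 CS?F → skip

FIX = (r1, 0xa7)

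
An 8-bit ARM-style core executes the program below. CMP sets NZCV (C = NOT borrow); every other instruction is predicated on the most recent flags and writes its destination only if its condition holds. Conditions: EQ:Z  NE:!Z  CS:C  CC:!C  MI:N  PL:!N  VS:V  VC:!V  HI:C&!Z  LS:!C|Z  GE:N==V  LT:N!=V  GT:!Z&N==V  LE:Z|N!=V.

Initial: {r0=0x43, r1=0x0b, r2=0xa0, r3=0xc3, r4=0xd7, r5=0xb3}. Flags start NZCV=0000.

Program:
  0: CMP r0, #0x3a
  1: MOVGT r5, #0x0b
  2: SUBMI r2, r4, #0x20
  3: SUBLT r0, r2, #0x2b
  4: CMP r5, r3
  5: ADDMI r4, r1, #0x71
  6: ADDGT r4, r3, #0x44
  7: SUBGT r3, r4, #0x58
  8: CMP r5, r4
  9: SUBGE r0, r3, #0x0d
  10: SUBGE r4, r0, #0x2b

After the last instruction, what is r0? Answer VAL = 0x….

[0] flags=0010 → (cmp)
[1] flags=0010 GT?T → r5=0x0b
[2] flags=0010 MI?F → skip
[3] flags=0010 LT?F → skip
[4] flags=0000 → (cmp)
[5] flags=0000 MI?F → skip
[6] flags=0000 GT?T → r4=0x07
[7] flags=0000 GT?T → r3=0xaf
[8] flags=0010 → (cmp)
[9] flags=0010 GE?T → r0=0xa2
[10] flags=0010 GE?T → r4=0x77

VAL = 0xa2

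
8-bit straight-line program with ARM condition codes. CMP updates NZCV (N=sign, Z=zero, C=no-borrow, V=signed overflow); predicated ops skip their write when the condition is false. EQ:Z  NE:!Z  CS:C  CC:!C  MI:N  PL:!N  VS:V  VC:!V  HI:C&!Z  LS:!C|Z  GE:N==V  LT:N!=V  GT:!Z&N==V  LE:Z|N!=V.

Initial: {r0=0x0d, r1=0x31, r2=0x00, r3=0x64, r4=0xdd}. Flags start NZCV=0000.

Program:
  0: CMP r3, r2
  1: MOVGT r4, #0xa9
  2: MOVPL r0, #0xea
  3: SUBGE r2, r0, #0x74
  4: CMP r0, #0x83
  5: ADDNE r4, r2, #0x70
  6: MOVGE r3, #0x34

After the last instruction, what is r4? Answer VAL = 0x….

VAL = 0xe6

[0] flags=0010 → (cmp)
[1] flags=0010 GT?T → r4=0xa9
[2] flags=0010 PL?T → r0=0xea
[3] flags=0010 GE?T → r2=0x76
[4] flags=0010 → (cmp)
[5] flags=0010 NE?T → r4=0xe6
[6] flags=0010 GE?T → r3=0x34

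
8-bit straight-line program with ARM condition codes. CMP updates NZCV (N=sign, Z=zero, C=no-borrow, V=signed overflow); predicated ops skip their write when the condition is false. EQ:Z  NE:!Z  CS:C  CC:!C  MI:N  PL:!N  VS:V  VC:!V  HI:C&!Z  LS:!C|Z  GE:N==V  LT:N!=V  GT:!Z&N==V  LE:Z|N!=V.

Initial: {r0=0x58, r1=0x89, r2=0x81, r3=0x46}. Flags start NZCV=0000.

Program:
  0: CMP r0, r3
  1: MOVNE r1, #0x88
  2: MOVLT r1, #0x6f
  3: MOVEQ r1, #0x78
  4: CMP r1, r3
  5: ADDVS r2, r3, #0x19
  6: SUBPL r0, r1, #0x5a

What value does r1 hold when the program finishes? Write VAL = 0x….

VAL = 0x88

[0] flags=0010 → (cmp)
[1] flags=0010 NE?T → r1=0x88
[2] flags=0010 LT?F → skip
[3] flags=0010 EQ?F → skip
[4] flags=0011 → (cmp)
[5] flags=0011 VS?T → r2=0x5f
[6] flags=0011 PL?T → r0=0x2e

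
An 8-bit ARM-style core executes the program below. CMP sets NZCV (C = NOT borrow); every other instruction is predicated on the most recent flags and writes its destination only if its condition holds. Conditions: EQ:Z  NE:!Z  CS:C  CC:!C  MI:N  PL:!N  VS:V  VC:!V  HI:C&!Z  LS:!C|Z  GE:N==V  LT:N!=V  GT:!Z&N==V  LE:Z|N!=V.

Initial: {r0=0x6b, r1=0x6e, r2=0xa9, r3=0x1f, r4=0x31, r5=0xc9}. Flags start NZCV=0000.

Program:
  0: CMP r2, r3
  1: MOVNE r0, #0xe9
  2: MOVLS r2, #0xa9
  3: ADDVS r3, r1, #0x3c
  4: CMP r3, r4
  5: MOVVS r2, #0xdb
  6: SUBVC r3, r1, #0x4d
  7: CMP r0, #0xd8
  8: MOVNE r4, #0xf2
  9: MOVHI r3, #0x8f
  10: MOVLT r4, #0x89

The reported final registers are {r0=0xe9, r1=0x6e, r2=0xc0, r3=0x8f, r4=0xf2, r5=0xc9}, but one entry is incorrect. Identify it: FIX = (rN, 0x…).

[0] flags=1010 → (cmp)
[1] flags=1010 NE?T → r0=0xe9
[2] flags=1010 LS?F → skip
[3] flags=1010 VS?F → skip
[4] flags=1000 → (cmp)
[5] flags=1000 VS?F → skip
[6] flags=1000 VC?T → r3=0x21
[7] flags=0010 → (cmp)
[8] flags=0010 NE?T → r4=0xf2
[9] flags=0010 HI?T → r3=0x8f
[10] flags=0010 LT?F → skip

FIX = (r2, 0xa9)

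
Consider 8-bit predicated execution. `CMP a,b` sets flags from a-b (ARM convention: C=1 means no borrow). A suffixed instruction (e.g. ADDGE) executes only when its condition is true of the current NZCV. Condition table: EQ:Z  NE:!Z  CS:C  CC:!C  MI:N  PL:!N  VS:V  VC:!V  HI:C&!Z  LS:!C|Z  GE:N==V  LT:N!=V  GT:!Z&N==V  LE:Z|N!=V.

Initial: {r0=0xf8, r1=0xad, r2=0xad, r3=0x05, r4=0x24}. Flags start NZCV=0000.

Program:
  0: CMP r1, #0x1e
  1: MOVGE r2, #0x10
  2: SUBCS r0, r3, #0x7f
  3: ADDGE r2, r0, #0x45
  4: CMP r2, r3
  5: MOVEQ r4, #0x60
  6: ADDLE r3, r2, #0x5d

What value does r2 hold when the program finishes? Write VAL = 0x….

0: ✓ CMP  NZCV=1010
1: · MOVGE
2: ✓ SUBCS  r0←0x86
3: · ADDGE
4: ✓ CMP  NZCV=1010
5: · MOVEQ
6: ✓ ADDLE  r3←0x0a

VAL = 0xad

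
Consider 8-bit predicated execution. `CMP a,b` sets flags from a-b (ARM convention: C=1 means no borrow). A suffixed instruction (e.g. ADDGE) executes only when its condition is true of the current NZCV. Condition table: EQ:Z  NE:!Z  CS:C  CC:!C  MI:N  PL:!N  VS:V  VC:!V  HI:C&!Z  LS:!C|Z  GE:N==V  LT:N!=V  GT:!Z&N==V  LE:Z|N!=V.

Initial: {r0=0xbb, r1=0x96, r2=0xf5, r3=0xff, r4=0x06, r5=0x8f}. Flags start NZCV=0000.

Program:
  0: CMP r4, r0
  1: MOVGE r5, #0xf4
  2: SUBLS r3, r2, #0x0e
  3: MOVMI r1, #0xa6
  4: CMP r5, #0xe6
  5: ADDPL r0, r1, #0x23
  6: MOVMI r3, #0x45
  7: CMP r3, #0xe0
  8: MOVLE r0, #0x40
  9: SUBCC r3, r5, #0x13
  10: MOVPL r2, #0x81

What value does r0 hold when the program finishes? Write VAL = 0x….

0: ✓ CMP  NZCV=0000
1: ✓ MOVGE  r5←0xf4
2: ✓ SUBLS  r3←0xe7
3: · MOVMI
4: ✓ CMP  NZCV=0010
5: ✓ ADDPL  r0←0xb9
6: · MOVMI
7: ✓ CMP  NZCV=0010
8: · MOVLE
9: · SUBCC
10: ✓ MOVPL  r2←0x81

VAL = 0xb9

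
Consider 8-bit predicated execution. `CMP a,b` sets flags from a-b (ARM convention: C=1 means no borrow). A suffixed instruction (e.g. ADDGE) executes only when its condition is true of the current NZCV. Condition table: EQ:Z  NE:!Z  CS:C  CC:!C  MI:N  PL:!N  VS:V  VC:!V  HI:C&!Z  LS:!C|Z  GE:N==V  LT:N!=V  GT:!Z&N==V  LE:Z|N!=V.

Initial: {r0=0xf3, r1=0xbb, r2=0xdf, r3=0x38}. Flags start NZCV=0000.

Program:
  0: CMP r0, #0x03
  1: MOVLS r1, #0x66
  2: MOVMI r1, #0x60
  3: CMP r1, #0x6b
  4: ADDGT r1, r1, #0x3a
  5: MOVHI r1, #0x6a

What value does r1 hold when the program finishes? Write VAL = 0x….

VAL = 0x60

[0] flags=1010 → (cmp)
[1] flags=1010 LS?F → skip
[2] flags=1010 MI?T → r1=0x60
[3] flags=1000 → (cmp)
[4] flags=1000 GT?F → skip
[5] flags=1000 HI?F → skip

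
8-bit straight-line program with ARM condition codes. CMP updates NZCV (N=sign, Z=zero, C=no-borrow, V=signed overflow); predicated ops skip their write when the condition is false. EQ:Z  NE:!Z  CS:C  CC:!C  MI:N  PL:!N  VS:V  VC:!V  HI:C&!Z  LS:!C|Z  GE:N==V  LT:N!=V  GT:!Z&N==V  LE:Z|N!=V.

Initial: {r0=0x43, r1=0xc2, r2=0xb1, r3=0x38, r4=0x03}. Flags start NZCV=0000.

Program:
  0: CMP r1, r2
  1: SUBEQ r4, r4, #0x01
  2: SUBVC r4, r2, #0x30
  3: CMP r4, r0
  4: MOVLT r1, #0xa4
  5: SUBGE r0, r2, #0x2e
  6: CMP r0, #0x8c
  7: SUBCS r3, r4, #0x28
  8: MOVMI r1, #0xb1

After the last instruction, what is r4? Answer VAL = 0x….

VAL = 0x81

[0] flags=0010 → (cmp)
[1] flags=0010 EQ?F → skip
[2] flags=0010 VC?T → r4=0x81
[3] flags=0011 → (cmp)
[4] flags=0011 LT?T → r1=0xa4
[5] flags=0011 GE?F → skip
[6] flags=1001 → (cmp)
[7] flags=1001 CS?F → skip
[8] flags=1001 MI?T → r1=0xb1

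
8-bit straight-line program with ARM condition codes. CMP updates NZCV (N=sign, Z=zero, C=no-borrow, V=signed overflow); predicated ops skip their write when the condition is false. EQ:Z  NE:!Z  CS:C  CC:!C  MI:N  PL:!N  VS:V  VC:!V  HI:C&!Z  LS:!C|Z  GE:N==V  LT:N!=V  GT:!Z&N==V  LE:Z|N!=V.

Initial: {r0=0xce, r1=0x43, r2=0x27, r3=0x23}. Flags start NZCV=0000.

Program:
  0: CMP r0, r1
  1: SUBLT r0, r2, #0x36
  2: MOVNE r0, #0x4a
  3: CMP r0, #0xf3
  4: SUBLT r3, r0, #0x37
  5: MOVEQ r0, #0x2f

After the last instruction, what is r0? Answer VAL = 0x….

0: ✓ CMP  NZCV=1010
1: ✓ SUBLT  r0←0xf1
2: ✓ MOVNE  r0←0x4a
3: ✓ CMP  NZCV=0000
4: · SUBLT
5: · MOVEQ

VAL = 0x4a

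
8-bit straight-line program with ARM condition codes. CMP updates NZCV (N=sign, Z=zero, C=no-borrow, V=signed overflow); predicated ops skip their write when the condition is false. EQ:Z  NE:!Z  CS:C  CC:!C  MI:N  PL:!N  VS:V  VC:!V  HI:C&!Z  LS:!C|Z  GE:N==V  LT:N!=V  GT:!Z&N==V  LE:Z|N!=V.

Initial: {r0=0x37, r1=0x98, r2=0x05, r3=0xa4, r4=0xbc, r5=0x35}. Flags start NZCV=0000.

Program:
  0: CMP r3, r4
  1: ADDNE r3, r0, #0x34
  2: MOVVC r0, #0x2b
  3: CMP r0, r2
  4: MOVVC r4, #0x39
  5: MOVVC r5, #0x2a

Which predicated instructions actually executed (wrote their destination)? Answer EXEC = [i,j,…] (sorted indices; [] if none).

[0] flags=1000 → (cmp)
[1] flags=1000 NE?T → r3=0x6b
[2] flags=1000 VC?T → r0=0x2b
[3] flags=0010 → (cmp)
[4] flags=0010 VC?T → r4=0x39
[5] flags=0010 VC?T → r5=0x2a

EXEC = [1,2,4,5]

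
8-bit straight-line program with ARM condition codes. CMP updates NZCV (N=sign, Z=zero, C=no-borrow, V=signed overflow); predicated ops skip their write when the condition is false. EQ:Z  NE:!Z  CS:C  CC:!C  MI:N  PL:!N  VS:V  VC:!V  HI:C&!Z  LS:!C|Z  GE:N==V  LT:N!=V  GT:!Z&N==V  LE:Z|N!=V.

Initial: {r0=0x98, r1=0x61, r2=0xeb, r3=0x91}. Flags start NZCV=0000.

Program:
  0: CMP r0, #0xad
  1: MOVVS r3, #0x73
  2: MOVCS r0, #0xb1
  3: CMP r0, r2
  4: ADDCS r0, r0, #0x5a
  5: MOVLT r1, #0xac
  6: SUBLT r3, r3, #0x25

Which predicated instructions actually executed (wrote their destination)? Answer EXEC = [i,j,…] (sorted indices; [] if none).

EXEC = [5,6]

[0] flags=1000 → (cmp)
[1] flags=1000 VS?F → skip
[2] flags=1000 CS?F → skip
[3] flags=1000 → (cmp)
[4] flags=1000 CS?F → skip
[5] flags=1000 LT?T → r1=0xac
[6] flags=1000 LT?T → r3=0x6c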